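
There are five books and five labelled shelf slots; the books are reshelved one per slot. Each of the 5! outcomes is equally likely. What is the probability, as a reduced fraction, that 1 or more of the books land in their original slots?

Favorable outcomes: Σ_{i≥1} C(5,i)·!(5-i) = 5·9 + 10·2 + 10·1 + 5·0 + 1·1 = 76.
Total outcomes: 5! = 120.
Probability = 76/120 = 19/30.

19/30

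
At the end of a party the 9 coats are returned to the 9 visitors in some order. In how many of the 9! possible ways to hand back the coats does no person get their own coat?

133496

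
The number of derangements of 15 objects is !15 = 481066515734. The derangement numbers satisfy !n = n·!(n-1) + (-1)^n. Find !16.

7697064251745

!16 = 16·481066515734 + 1 = 7697064251745.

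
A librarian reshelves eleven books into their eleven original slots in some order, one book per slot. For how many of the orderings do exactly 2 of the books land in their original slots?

Pick the 2 fixed positions: C(11,2) = 55 ways.
The other 9 form a derangement: !9 = 133496.
Total: 55 × 133496 = 7342280.

7342280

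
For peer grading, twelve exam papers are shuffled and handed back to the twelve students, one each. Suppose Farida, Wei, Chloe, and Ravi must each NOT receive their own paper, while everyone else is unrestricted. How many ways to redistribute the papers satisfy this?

Let A_j be the event that the j-th constrained one is fixed. By inclusion-exclusion over the 4 events:
Σ_{j=0}^{4} (-1)^j C(4,j)(12-j)!
= C(4,0)·12! - C(4,1)·11! + C(4,2)·10! - C(4,3)·9! + C(4,4)·8!
= 479001600 - 159667200 + 21772800 - 1451520 + 40320
= 339696000

339696000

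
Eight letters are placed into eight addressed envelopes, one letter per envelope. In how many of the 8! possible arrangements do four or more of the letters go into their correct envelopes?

771

# with exactly i fixed is C(8,i)·!(8-i); sum over i=4..8:
  i=4: C(8,4)·!4 = 70·9 = 630
  i=5: C(8,5)·!3 = 56·2 = 112
  i=6: C(8,6)·!2 = 28·1 = 28
  i=7: C(8,7)·!1 = 8·0 = 0
  i=8: C(8,8)·!0 = 1·1 = 1
Total = 771.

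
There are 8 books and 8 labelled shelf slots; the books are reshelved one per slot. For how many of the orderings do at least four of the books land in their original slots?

771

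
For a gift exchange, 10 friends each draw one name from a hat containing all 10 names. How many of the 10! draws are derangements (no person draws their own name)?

Recurrence: !10 = 9·(!9 + !8).
!10 = 9·(133496 + 14833) = 9·148329 = 1334961

1334961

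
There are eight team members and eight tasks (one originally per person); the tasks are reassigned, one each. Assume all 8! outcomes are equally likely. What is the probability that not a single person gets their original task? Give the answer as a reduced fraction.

Favorable outcomes: !8 = 14833.
Total outcomes: 8! = 40320.
Probability = 14833/40320 = 2119/5760.

2119/5760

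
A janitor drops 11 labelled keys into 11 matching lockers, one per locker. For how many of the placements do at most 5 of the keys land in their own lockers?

Sum C(11,i)·!(11-i) for i = 0..5:
  i=0: C(11,0)·!11 = 1·14684570 = 14684570
  i=1: C(11,1)·!10 = 11·1334961 = 14684571
  i=2: C(11,2)·!9 = 55·133496 = 7342280
  i=3: C(11,3)·!8 = 165·14833 = 2447445
  i=4: C(11,4)·!7 = 330·1854 = 611820
  i=5: C(11,5)·!6 = 462·265 = 122430
Total = 39893116.

39893116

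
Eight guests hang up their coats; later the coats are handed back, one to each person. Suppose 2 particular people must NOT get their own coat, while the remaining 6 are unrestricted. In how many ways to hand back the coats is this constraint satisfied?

30960

Let A_j be the event that the j-th constrained one is fixed. By inclusion-exclusion over the 2 events:
Σ_{j=0}^{2} (-1)^j C(2,j)(8-j)!
= C(2,0)·8! - C(2,1)·7! + C(2,2)·6!
= 40320 - 10080 + 720
= 30960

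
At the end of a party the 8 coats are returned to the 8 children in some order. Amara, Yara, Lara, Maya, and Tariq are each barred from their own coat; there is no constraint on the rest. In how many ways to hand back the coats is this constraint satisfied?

21234

Inclusion-exclusion on the 5 forbidden self-matches:
Σ_{j=0}^{5} (-1)^j C(5,j)(8-j)!
= C(5,0)·8! - C(5,1)·7! + C(5,2)·6! - C(5,3)·5! + C(5,4)·4! - C(5,5)·3!
= 40320 - 25200 + 7200 - 1200 + 120 - 6
= 21234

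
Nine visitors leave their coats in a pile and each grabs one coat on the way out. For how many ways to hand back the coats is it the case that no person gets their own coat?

Use !n = (n-1)(!(n-1) + !(n-2)).
!9 = 8·(14833 + 1854) = 8·16687 = 133496

133496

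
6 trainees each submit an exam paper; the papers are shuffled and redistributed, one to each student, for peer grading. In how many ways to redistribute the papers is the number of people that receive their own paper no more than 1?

529

Sum C(6,i)·!(6-i) for i = 0..1:
  i=0: C(6,0)·!6 = 1·265 = 265
  i=1: C(6,1)·!5 = 6·44 = 264
Total = 529.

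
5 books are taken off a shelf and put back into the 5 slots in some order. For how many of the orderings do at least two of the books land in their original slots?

31

Sum C(5,i)·!(5-i) for i = 2..5:
  i=2: C(5,2)·!3 = 10·2 = 20
  i=3: C(5,3)·!2 = 10·1 = 10
  i=4: C(5,4)·!1 = 5·0 = 0
  i=5: C(5,5)·!0 = 1·1 = 1
Total = 31.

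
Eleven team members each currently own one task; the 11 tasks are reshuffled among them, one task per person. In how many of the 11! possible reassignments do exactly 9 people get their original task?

55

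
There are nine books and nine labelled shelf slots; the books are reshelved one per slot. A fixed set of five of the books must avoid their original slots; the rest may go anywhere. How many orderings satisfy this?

205056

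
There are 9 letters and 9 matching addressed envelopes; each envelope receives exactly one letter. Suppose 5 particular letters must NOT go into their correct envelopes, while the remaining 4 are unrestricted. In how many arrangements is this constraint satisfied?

205056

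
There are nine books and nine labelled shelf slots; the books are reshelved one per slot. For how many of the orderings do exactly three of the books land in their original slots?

22260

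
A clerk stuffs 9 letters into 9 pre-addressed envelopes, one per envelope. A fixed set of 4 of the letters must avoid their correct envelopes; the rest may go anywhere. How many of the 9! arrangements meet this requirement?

Inclusion-exclusion on the 4 forbidden self-matches:
Σ_{j=0}^{4} (-1)^j C(4,j)(9-j)!
= C(4,0)·9! - C(4,1)·8! + C(4,2)·7! - C(4,3)·6! + C(4,4)·5!
= 362880 - 161280 + 30240 - 2880 + 120
= 229080

229080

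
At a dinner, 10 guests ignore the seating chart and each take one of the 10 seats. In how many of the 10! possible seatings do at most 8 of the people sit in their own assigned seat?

Sum C(10,i)·!(10-i) for i = 0..8:
  i=0: C(10,0)·!10 = 1·1334961 = 1334961
  i=1: C(10,1)·!9 = 10·133496 = 1334960
  i=2: C(10,2)·!8 = 45·14833 = 667485
  i=3: C(10,3)·!7 = 120·1854 = 222480
  i=4: C(10,4)·!6 = 210·265 = 55650
  i=5: C(10,5)·!5 = 252·44 = 11088
  i=6: C(10,6)·!4 = 210·9 = 1890
  i=7: C(10,7)·!3 = 120·2 = 240
  i=8: C(10,8)·!2 = 45·1 = 45
Total = 3628799.

3628799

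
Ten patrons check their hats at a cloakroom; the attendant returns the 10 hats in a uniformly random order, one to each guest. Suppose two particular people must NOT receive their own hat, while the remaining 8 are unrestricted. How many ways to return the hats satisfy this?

Let A_j be the event that the j-th constrained one is fixed. By inclusion-exclusion over the 2 events:
Σ_{j=0}^{2} (-1)^j C(2,j)(10-j)!
= C(2,0)·10! - C(2,1)·9! + C(2,2)·8!
= 3628800 - 725760 + 40320
= 2943360

2943360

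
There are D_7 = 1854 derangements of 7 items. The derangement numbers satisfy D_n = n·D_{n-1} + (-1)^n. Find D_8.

14833

D_8 = 8·1854 + 1 = 14833.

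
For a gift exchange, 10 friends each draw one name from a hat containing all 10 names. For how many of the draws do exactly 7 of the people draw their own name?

240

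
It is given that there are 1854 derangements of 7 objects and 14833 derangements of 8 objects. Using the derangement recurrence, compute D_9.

133496

D_9 = (9-1)·(D_8 + D_7) = 8·(14833 + 1854) = 8·16687 = 133496.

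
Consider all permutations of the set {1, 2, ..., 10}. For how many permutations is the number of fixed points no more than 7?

Sum C(10,i)·!(10-i) for i = 0..7:
  i=0: C(10,0)·!10 = 1·1334961 = 1334961
  i=1: C(10,1)·!9 = 10·133496 = 1334960
  i=2: C(10,2)·!8 = 45·14833 = 667485
  i=3: C(10,3)·!7 = 120·1854 = 222480
  i=4: C(10,4)·!6 = 210·265 = 55650
  i=5: C(10,5)·!5 = 252·44 = 11088
  i=6: C(10,6)·!4 = 210·9 = 1890
  i=7: C(10,7)·!3 = 120·2 = 240
Total = 3628754.

3628754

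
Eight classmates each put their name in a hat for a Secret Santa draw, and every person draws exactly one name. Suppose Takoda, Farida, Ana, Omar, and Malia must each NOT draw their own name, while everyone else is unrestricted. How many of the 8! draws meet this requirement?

21234

Inclusion-exclusion on the 5 forbidden self-matches:
Σ_{j=0}^{5} (-1)^j C(5,j)(8-j)!
= C(5,0)·8! - C(5,1)·7! + C(5,2)·6! - C(5,3)·5! + C(5,4)·4! - C(5,5)·3!
= 40320 - 25200 + 7200 - 1200 + 120 - 6
= 21234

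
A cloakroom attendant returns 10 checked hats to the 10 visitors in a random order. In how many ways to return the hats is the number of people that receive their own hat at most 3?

# with exactly i fixed is C(10,i)·!(10-i); sum over i=0..3:
  i=0: C(10,0)·!10 = 1·1334961 = 1334961
  i=1: C(10,1)·!9 = 10·133496 = 1334960
  i=2: C(10,2)·!8 = 45·14833 = 667485
  i=3: C(10,3)·!7 = 120·1854 = 222480
Total = 3559886.

3559886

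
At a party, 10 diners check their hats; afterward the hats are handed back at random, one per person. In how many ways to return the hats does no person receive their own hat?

The subfactorial !10 = [10!/e] (nearest integer).
10! = 3628800, and 3628800/e ≈ 1334960.92, so !10 = 1334961.

1334961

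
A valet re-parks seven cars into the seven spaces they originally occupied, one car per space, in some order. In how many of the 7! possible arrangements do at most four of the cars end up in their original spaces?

Sum C(7,i)·!(7-i) for i = 0..4:
  i=0: C(7,0)·!7 = 1·1854 = 1854
  i=1: C(7,1)·!6 = 7·265 = 1855
  i=2: C(7,2)·!5 = 21·44 = 924
  i=3: C(7,3)·!4 = 35·9 = 315
  i=4: C(7,4)·!3 = 35·2 = 70
Total = 5018.

5018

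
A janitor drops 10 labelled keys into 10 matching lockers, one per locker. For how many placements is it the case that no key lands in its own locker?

1334961

!10 = 10! · Σ_{k=0}^{10} (-1)^k/k!
= 10! - 10!/1! + 10!/2! - 10!/3! + 10!/4! - 10!/5! + 10!/6! - 10!/7! + 10!/8! - 10!/9! + 10!/10!
= 3628800 - 3628800 + 1814400 - 604800 + 151200 - 30240 + 5040 - 720 + 90 - 10 + 1
= 1334961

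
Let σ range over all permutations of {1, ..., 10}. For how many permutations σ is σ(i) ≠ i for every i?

1334961

The number of derangements of 10 is !10 = Σ_{k=0}^{10} (-1)^k·10!/k!
= 10! - 10!/1! + 10!/2! - 10!/3! + 10!/4! - 10!/5! + 10!/6! - 10!/7! + 10!/8! - 10!/9! + 10!/10!
= 3628800 - 3628800 + 1814400 - 604800 + 151200 - 30240 + 5040 - 720 + 90 - 10 + 1
= 1334961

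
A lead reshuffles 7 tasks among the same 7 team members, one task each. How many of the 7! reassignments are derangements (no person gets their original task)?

Use !n = (n-1)(!(n-1) + !(n-2)).
!7 = 6·(265 + 44) = 6·309 = 1854

1854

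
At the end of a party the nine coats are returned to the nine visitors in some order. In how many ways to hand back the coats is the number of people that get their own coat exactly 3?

Pick the 3 fixed positions: C(9,3) = 84 ways.
The other 6 form a derangement: !6 = 265.
Total: 84 × 265 = 22260.

22260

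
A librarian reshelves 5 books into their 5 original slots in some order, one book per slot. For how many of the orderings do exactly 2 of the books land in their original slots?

20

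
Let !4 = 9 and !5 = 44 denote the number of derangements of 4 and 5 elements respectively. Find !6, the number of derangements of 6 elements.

265

!6 = (6-1)·(!5 + !4) = 5·(44 + 9) = 5·53 = 265.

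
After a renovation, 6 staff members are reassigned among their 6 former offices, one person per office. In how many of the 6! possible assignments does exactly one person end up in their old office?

264

Choose which one of the 6 is fixed: C(6,1) = 6.
The remaining 5 must be deranged: !5 = 44.
Total: 6 × 44 = 264.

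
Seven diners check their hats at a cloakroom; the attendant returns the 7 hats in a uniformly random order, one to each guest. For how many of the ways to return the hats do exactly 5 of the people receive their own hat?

Pick the 5 fixed positions: C(7,5) = 21 ways.
The remaining 2 must be deranged: !2 = 1.
Total: 21 × 1 = 21.

21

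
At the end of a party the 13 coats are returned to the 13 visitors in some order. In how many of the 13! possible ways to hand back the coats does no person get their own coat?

2290792932

!13 is the nearest integer to 13!/e.
13! = 6227020800, and 6227020800/e ≈ 2290792932.07, so !13 = 2290792932.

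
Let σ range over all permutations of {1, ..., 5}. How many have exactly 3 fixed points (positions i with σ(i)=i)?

Pick the 3 fixed positions: C(5,3) = 10 ways.
The other 2 form a derangement: !2 = 1.
Total: 10 × 1 = 10.

10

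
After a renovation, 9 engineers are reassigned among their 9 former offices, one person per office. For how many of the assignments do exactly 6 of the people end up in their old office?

168

Pick the 6 fixed positions: C(9,6) = 84 ways.
The other 3 form a derangement: !3 = 2.
Total: 84 × 2 = 168.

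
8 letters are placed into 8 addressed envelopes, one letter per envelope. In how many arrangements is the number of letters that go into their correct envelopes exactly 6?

Choose which 6 of the 8 are fixed: C(8,6) = 28.
The remaining 2 must be deranged: !2 = 1.
Total: 28 × 1 = 28.

28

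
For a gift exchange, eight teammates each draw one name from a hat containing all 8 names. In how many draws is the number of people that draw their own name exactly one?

14832

Choose which one of the 8 is fixed: C(8,1) = 8.
The remaining 7 must be deranged: !7 = 1854.
Total: 8 × 1854 = 14832.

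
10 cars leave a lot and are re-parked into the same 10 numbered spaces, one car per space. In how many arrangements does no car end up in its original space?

Recurrence: !10 = 10·!9 + (-1)^10.
!10 = 10·133496 + 1 = 1334961

1334961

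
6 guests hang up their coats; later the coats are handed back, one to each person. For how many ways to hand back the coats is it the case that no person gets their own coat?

265

By inclusion-exclusion, !6 = Σ (-1)^k · 6!/k! for k=0..6
= 6! - 6!/1! + 6!/2! - 6!/3! + 6!/4! - 6!/5! + 6!/6!
= 720 - 720 + 360 - 120 + 30 - 6 + 1
= 265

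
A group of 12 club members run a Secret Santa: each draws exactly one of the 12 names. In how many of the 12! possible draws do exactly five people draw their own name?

1468368

Choose which 5 of the 12 are fixed: C(12,5) = 792.
The remaining 7 must be deranged: !7 = 1854.
Total: 792 × 1854 = 1468368.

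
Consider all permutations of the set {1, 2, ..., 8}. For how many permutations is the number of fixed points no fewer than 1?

25487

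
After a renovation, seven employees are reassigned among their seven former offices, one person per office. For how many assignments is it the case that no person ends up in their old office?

1854

Recurrence: !7 = 6·(!6 + !5).
!7 = 6·(265 + 44) = 6·309 = 1854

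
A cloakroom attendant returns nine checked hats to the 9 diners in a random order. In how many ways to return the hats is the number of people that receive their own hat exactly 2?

66744

Choose which 2 of the 9 are fixed: C(9,2) = 36.
The remaining 7 must be deranged: !7 = 1854.
Total: 36 × 1854 = 66744.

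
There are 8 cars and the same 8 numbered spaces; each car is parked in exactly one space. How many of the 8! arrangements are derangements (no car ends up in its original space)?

14833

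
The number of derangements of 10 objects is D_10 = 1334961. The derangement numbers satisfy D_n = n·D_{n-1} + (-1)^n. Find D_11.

D_11 = 11·1334961 - 1 = 14684570.

14684570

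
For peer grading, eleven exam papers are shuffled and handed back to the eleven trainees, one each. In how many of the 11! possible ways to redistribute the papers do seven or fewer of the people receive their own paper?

# with exactly i fixed is C(11,i)·!(11-i); sum over i=0..7:
  i=0: C(11,0)·!11 = 1·14684570 = 14684570
  i=1: C(11,1)·!10 = 11·1334961 = 14684571
  i=2: C(11,2)·!9 = 55·133496 = 7342280
  i=3: C(11,3)·!8 = 165·14833 = 2447445
  i=4: C(11,4)·!7 = 330·1854 = 611820
  i=5: C(11,5)·!6 = 462·265 = 122430
  i=6: C(11,6)·!5 = 462·44 = 20328
  i=7: C(11,7)·!4 = 330·9 = 2970
Total = 39916414.

39916414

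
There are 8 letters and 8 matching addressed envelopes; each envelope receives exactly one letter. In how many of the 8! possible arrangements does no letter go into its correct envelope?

!8 is the nearest integer to 8!/e.
8! = 40320, and 40320/e ≈ 14832.90, so !8 = 14833.

14833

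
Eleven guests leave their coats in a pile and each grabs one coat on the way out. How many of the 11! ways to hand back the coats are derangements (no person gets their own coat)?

14684570

Recurrence: !11 = 10·(!10 + !9).
!11 = 10·(1334961 + 133496) = 10·1468457 = 14684570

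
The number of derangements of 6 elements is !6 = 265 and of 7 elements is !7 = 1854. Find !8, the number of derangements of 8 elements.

!8 = (8-1)·(!7 + !6) = 7·(1854 + 265) = 7·2119 = 14833.

14833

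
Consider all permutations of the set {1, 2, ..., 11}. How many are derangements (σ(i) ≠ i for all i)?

14684570

!11 = 11! · Σ_{k=0}^{11} (-1)^k/k!
= 11! - 11!/1! + 11!/2! - 11!/3! + 11!/4! - 11!/5! + 11!/6! - 11!/7! + 11!/8! - 11!/9! + 11!/10! - 11!/11!
= 39916800 - 39916800 + 19958400 - 6652800 + 1663200 - 332640 + 55440 - 7920 + 990 - 110 + 11 - 1
= 14684570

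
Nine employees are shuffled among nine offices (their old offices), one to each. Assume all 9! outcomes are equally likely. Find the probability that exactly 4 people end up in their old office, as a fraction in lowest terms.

11/720

Favorable outcomes: C(9,4)·!5 = 126·44 = 5544.
Total outcomes: 9! = 362880.
Probability = 5544/362880 = 11/720.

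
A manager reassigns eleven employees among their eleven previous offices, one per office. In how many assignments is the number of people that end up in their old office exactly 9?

55

Choose which 9 of the 11 are fixed: C(11,9) = 55.
The other 2 form a derangement: !2 = 1.
Total: 55 × 1 = 55.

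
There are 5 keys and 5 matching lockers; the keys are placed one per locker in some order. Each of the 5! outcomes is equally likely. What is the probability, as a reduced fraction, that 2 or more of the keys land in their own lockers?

Favorable outcomes: Σ_{i≥2} C(5,i)·!(5-i) = 10·2 + 10·1 + 5·0 + 1·1 = 31.
Total outcomes: 5! = 120.
Probability = 31/120 = 31/120.

31/120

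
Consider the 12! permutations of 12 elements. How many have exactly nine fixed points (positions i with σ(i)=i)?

440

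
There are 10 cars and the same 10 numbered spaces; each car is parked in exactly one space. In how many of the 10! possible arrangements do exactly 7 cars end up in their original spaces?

240

Pick the 7 fixed positions: C(10,7) = 120 ways.
The other 3 form a derangement: !3 = 2.
Total: 120 × 2 = 240.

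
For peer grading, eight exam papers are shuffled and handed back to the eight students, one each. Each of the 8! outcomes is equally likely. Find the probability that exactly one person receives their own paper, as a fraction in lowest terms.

Favorable outcomes: C(8,1)·!7 = 8·1854 = 14832.
Total outcomes: 8! = 40320.
Probability = 14832/40320 = 103/280.

103/280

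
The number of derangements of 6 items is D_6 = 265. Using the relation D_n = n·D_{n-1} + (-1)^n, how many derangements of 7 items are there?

D_7 = 7·265 - 1 = 1854.

1854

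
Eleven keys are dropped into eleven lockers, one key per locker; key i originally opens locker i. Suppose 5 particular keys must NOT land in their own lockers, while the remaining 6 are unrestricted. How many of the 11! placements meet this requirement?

Inclusion-exclusion on the 5 forbidden self-matches:
Σ_{j=0}^{5} (-1)^j C(5,j)(11-j)!
= C(5,0)·11! - C(5,1)·10! + C(5,2)·9! - C(5,3)·8! + C(5,4)·7! - C(5,5)·6!
= 39916800 - 18144000 + 3628800 - 403200 + 25200 - 720
= 25022880

25022880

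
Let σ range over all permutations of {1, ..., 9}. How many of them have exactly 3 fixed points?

22260

Pick the 3 fixed positions: C(9,3) = 84 ways.
The remaining 6 must be deranged: !6 = 265.
Total: 84 × 265 = 22260.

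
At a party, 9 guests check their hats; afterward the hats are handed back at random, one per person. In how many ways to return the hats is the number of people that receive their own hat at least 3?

# with exactly i fixed is C(9,i)·!(9-i); sum over i=3..9:
  i=3: C(9,3)·!6 = 84·265 = 22260
  i=4: C(9,4)·!5 = 126·44 = 5544
  i=5: C(9,5)·!4 = 126·9 = 1134
  i=6: C(9,6)·!3 = 84·2 = 168
  i=7: C(9,7)·!2 = 36·1 = 36
  i=8: C(9,8)·!1 = 9·0 = 0
  i=9: C(9,9)·!0 = 1·1 = 1
Total = 29143.

29143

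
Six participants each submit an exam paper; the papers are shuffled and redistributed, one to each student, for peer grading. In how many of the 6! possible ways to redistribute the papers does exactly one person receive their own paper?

264

Choose which one of the 6 is fixed: C(6,1) = 6.
The remaining 5 must be deranged: !5 = 44.
Total: 6 × 44 = 264.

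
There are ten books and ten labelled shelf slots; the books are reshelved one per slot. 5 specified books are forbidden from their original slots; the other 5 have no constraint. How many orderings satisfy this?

Inclusion-exclusion on the 5 forbidden self-matches:
Σ_{j=0}^{5} (-1)^j C(5,j)(10-j)!
= C(5,0)·10! - C(5,1)·9! + C(5,2)·8! - C(5,3)·7! + C(5,4)·6! - C(5,5)·5!
= 3628800 - 1814400 + 403200 - 50400 + 3600 - 120
= 2170680

2170680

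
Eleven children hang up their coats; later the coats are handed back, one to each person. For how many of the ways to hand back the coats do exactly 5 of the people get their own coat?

Pick the 5 fixed positions: C(11,5) = 462 ways.
The remaining 6 must be deranged: !6 = 265.
Total: 462 × 265 = 122430.

122430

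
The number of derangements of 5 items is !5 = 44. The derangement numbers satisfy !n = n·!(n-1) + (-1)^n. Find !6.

265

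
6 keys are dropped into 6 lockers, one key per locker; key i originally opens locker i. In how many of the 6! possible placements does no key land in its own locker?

265

The subfactorial !6 = [6!/e] (nearest integer).
6! = 720, and 720/e ≈ 264.87, so !6 = 265.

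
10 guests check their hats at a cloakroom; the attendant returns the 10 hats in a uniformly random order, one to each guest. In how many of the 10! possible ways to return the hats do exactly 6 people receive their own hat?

1890

Choose which 6 of the 10 are fixed: C(10,6) = 210.
The other 4 form a derangement: !4 = 9.
Total: 210 × 9 = 1890.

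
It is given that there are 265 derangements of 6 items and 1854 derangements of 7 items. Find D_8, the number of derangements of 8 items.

14833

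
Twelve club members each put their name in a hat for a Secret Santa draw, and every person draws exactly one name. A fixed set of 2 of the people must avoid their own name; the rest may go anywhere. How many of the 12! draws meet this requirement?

Let A_j be the event that the j-th constrained one is fixed. By inclusion-exclusion over the 2 events:
Σ_{j=0}^{2} (-1)^j C(2,j)(12-j)!
= C(2,0)·12! - C(2,1)·11! + C(2,2)·10!
= 479001600 - 79833600 + 3628800
= 402796800

402796800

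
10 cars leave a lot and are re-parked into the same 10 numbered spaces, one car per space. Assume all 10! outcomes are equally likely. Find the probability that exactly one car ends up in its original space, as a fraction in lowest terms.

16687/45360

Favorable outcomes: C(10,1)·!9 = 10·133496 = 1334960.
Total outcomes: 10! = 3628800.
Probability = 1334960/3628800 = 16687/45360.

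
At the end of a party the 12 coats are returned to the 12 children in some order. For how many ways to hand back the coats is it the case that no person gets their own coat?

176214841

Use !n = n·!(n-1) + (-1)^n.
!12 = 12·14684570 + 1 = 176214841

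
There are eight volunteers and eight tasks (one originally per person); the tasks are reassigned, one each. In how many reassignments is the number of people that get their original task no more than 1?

Sum C(8,i)·!(8-i) for i = 0..1:
  i=0: C(8,0)·!8 = 1·14833 = 14833
  i=1: C(8,1)·!7 = 8·1854 = 14832
Total = 29665.

29665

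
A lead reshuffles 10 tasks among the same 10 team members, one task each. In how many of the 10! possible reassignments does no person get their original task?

!10 = 10! · Σ_{k=0}^{10} (-1)^k/k!
= 10! - 10!/1! + 10!/2! - 10!/3! + 10!/4! - 10!/5! + 10!/6! - 10!/7! + 10!/8! - 10!/9! + 10!/10!
= 3628800 - 3628800 + 1814400 - 604800 + 151200 - 30240 + 5040 - 720 + 90 - 10 + 1
= 1334961

1334961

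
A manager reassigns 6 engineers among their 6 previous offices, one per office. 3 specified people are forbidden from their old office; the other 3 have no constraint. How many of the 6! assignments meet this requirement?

426

Let A_j be the event that the j-th constrained one is fixed. By inclusion-exclusion over the 3 events:
Σ_{j=0}^{3} (-1)^j C(3,j)(6-j)!
= C(3,0)·6! - C(3,1)·5! + C(3,2)·4! - C(3,3)·3!
= 720 - 360 + 72 - 6
= 426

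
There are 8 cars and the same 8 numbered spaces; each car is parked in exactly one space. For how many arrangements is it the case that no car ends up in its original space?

14833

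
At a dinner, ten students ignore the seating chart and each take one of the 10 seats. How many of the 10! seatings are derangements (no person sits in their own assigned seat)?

The subfactorial !10 = [10!/e] (nearest integer).
10! = 3628800, and 3628800/e ≈ 1334960.92, so !10 = 1334961.

1334961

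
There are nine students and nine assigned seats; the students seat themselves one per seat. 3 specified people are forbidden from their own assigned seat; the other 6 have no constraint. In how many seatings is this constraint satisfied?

Inclusion-exclusion on the 3 forbidden self-matches:
Σ_{j=0}^{3} (-1)^j C(3,j)(9-j)!
= C(3,0)·9! - C(3,1)·8! + C(3,2)·7! - C(3,3)·6!
= 362880 - 120960 + 15120 - 720
= 256320

256320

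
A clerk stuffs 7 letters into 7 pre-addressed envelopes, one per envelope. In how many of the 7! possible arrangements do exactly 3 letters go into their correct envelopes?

Choose which 3 of the 7 are fixed: C(7,3) = 35.
The remaining 4 must be deranged: !4 = 9.
Total: 35 × 9 = 315.

315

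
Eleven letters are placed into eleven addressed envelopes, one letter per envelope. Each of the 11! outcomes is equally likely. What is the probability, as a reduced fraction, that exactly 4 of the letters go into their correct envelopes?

103/6720

Favorable outcomes: C(11,4)·!7 = 330·1854 = 611820.
Total outcomes: 11! = 39916800.
Probability = 611820/39916800 = 103/6720.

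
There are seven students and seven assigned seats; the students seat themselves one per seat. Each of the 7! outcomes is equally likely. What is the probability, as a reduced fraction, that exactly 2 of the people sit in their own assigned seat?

11/60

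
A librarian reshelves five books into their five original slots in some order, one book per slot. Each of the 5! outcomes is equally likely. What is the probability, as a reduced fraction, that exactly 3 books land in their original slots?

1/12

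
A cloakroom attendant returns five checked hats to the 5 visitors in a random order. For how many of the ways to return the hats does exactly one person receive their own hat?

Pick the single fixed position: C(5,1) = 5 ways.
The remaining 4 must be deranged: !4 = 9.
Total: 5 × 9 = 45.

45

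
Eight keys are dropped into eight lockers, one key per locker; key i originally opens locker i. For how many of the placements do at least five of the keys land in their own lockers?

Sum C(8,i)·!(8-i) for i = 5..8:
  i=5: C(8,5)·!3 = 56·2 = 112
  i=6: C(8,6)·!2 = 28·1 = 28
  i=7: C(8,7)·!1 = 8·0 = 0
  i=8: C(8,8)·!0 = 1·1 = 1
Total = 141.

141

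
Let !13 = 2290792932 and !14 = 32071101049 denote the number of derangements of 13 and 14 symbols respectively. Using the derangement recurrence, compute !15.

481066515734

!15 = (15-1)·(!14 + !13) = 14·(32071101049 + 2290792932) = 14·34361893981 = 481066515734.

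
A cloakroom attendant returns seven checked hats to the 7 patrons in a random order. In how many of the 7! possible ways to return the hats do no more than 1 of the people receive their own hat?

3709

Sum C(7,i)·!(7-i) for i = 0..1:
  i=0: C(7,0)·!7 = 1·1854 = 1854
  i=1: C(7,1)·!6 = 7·265 = 1855
Total = 3709.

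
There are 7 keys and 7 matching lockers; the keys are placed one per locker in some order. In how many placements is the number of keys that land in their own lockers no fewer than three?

# with exactly i fixed is C(7,i)·!(7-i); sum over i=3..7:
  i=3: C(7,3)·!4 = 35·9 = 315
  i=4: C(7,4)·!3 = 35·2 = 70
  i=5: C(7,5)·!2 = 21·1 = 21
  i=6: C(7,6)·!1 = 7·0 = 0
  i=7: C(7,7)·!0 = 1·1 = 1
Total = 407.

407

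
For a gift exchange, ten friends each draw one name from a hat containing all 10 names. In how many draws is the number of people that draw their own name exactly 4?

Choose which 4 of the 10 are fixed: C(10,4) = 210.
The other 6 form a derangement: !6 = 265.
Total: 210 × 265 = 55650.

55650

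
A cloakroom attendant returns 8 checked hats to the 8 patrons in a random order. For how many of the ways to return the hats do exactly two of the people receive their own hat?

7420

Pick the 2 fixed positions: C(8,2) = 28 ways.
The other 6 form a derangement: !6 = 265.
Total: 28 × 265 = 7420.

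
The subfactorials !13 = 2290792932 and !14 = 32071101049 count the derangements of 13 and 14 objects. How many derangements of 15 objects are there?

!15 = (15-1)·(!14 + !13) = 14·(32071101049 + 2290792932) = 14·34361893981 = 481066515734.

481066515734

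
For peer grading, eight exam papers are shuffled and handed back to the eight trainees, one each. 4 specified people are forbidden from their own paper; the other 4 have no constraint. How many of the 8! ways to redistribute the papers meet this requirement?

Inclusion-exclusion on the 4 forbidden self-matches:
Σ_{j=0}^{4} (-1)^j C(4,j)(8-j)!
= C(4,0)·8! - C(4,1)·7! + C(4,2)·6! - C(4,3)·5! + C(4,4)·4!
= 40320 - 20160 + 4320 - 480 + 24
= 24024

24024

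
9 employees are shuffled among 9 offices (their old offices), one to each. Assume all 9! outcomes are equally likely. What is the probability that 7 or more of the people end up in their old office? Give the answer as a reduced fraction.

Favorable outcomes: Σ_{i≥7} C(9,i)·!(9-i) = 36·1 + 9·0 + 1·1 = 37.
Total outcomes: 9! = 362880.
Probability = 37/362880 = 37/362880.

37/362880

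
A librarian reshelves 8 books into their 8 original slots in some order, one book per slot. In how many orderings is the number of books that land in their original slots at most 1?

29665

Sum C(8,i)·!(8-i) for i = 0..1:
  i=0: C(8,0)·!8 = 1·14833 = 14833
  i=1: C(8,1)·!7 = 8·1854 = 14832
Total = 29665.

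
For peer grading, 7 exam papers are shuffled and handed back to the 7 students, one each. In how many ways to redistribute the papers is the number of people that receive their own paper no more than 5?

5039

Sum C(7,i)·!(7-i) for i = 0..5:
  i=0: C(7,0)·!7 = 1·1854 = 1854
  i=1: C(7,1)·!6 = 7·265 = 1855
  i=2: C(7,2)·!5 = 21·44 = 924
  i=3: C(7,3)·!4 = 35·9 = 315
  i=4: C(7,4)·!3 = 35·2 = 70
  i=5: C(7,5)·!2 = 21·1 = 21
Total = 5039.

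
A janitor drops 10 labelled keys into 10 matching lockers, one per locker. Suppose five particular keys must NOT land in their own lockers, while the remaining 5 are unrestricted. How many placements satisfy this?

2170680

Inclusion-exclusion on the 5 forbidden self-matches:
Σ_{j=0}^{5} (-1)^j C(5,j)(10-j)!
= C(5,0)·10! - C(5,1)·9! + C(5,2)·8! - C(5,3)·7! + C(5,4)·6! - C(5,5)·5!
= 3628800 - 1814400 + 403200 - 50400 + 3600 - 120
= 2170680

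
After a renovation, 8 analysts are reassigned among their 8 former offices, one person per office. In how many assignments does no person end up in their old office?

14833

The number of derangements of 8 is !8 = Σ_{k=0}^{8} (-1)^k·8!/k!
= 8! - 8!/1! + 8!/2! - 8!/3! + 8!/4! - 8!/5! + 8!/6! - 8!/7! + 8!/8!
= 40320 - 40320 + 20160 - 6720 + 1680 - 336 + 56 - 8 + 1
= 14833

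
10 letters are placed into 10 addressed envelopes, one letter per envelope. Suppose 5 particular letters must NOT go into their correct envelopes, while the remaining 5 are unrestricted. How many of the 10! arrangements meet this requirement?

Inclusion-exclusion on the 5 forbidden self-matches:
Σ_{j=0}^{5} (-1)^j C(5,j)(10-j)!
= C(5,0)·10! - C(5,1)·9! + C(5,2)·8! - C(5,3)·7! + C(5,4)·6! - C(5,5)·5!
= 3628800 - 1814400 + 403200 - 50400 + 3600 - 120
= 2170680

2170680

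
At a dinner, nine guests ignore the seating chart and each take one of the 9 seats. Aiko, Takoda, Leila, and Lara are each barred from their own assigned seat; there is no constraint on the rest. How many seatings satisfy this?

229080

Inclusion-exclusion on the 4 forbidden self-matches:
Σ_{j=0}^{4} (-1)^j C(4,j)(9-j)!
= C(4,0)·9! - C(4,1)·8! + C(4,2)·7! - C(4,3)·6! + C(4,4)·5!
= 362880 - 161280 + 30240 - 2880 + 120
= 229080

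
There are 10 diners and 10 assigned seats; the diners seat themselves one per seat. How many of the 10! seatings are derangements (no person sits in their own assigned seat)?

1334961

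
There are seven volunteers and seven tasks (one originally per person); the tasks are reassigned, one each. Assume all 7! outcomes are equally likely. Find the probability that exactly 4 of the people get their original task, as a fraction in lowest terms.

Favorable outcomes: C(7,4)·!3 = 35·2 = 70.
Total outcomes: 7! = 5040.
Probability = 70/5040 = 1/72.

1/72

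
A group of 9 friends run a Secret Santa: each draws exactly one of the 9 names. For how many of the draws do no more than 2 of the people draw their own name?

# with exactly i fixed is C(9,i)·!(9-i); sum over i=0..2:
  i=0: C(9,0)·!9 = 1·133496 = 133496
  i=1: C(9,1)·!8 = 9·14833 = 133497
  i=2: C(9,2)·!7 = 36·1854 = 66744
Total = 333737.

333737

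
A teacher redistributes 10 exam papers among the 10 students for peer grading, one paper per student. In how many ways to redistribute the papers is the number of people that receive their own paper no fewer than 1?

Sum C(10,i)·!(10-i) for i = 1..10:
  i=1: C(10,1)·!9 = 10·133496 = 1334960
  i=2: C(10,2)·!8 = 45·14833 = 667485
  i=3: C(10,3)·!7 = 120·1854 = 222480
  i=4: C(10,4)·!6 = 210·265 = 55650
  i=5: C(10,5)·!5 = 252·44 = 11088
  i=6: C(10,6)·!4 = 210·9 = 1890
  i=7: C(10,7)·!3 = 120·2 = 240
  i=8: C(10,8)·!2 = 45·1 = 45
  i=9: C(10,9)·!1 = 10·0 = 0
  i=10: C(10,10)·!0 = 1·1 = 1
Total = 2293839.

2293839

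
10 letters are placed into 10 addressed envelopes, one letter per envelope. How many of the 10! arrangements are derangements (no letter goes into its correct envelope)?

1334961

!10 = 10! · Σ_{k=0}^{10} (-1)^k/k!
= 10! - 10!/1! + 10!/2! - 10!/3! + 10!/4! - 10!/5! + 10!/6! - 10!/7! + 10!/8! - 10!/9! + 10!/10!
= 3628800 - 3628800 + 1814400 - 604800 + 151200 - 30240 + 5040 - 720 + 90 - 10 + 1
= 1334961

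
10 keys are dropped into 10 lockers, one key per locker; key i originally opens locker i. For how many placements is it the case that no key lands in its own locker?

1334961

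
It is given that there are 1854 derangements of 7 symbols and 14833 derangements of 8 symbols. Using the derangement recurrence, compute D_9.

133496

D_9 = (9-1)·(D_8 + D_7) = 8·(14833 + 1854) = 8·16687 = 133496.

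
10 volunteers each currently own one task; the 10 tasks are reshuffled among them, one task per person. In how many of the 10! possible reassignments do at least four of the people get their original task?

Sum C(10,i)·!(10-i) for i = 4..10:
  i=4: C(10,4)·!6 = 210·265 = 55650
  i=5: C(10,5)·!5 = 252·44 = 11088
  i=6: C(10,6)·!4 = 210·9 = 1890
  i=7: C(10,7)·!3 = 120·2 = 240
  i=8: C(10,8)·!2 = 45·1 = 45
  i=9: C(10,9)·!1 = 10·0 = 0
  i=10: C(10,10)·!0 = 1·1 = 1
Total = 68914.

68914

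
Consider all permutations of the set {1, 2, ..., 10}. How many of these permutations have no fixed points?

1334961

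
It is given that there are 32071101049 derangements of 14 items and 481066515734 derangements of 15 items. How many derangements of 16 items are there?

7697064251745

!16 = (16-1)·(!15 + !14) = 15·(481066515734 + 32071101049) = 15·513137616783 = 7697064251745.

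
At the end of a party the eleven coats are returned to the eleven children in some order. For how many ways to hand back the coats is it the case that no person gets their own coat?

By inclusion-exclusion, !11 = Σ (-1)^k · 11!/k! for k=0..11
= 11! - 11!/1! + 11!/2! - 11!/3! + 11!/4! - 11!/5! + 11!/6! - 11!/7! + 11!/8! - 11!/9! + 11!/10! - 11!/11!
= 39916800 - 39916800 + 19958400 - 6652800 + 1663200 - 332640 + 55440 - 7920 + 990 - 110 + 11 - 1
= 14684570

14684570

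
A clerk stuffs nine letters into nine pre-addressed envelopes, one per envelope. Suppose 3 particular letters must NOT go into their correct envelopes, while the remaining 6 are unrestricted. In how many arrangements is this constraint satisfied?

256320

Let A_j be the event that the j-th constrained one is fixed. By inclusion-exclusion over the 3 events:
Σ_{j=0}^{3} (-1)^j C(3,j)(9-j)!
= C(3,0)·9! - C(3,1)·8! + C(3,2)·7! - C(3,3)·6!
= 362880 - 120960 + 15120 - 720
= 256320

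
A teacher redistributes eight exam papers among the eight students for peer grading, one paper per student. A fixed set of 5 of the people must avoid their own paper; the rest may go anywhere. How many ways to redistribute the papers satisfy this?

Inclusion-exclusion on the 5 forbidden self-matches:
Σ_{j=0}^{5} (-1)^j C(5,j)(8-j)!
= C(5,0)·8! - C(5,1)·7! + C(5,2)·6! - C(5,3)·5! + C(5,4)·4! - C(5,5)·3!
= 40320 - 25200 + 7200 - 1200 + 120 - 6
= 21234

21234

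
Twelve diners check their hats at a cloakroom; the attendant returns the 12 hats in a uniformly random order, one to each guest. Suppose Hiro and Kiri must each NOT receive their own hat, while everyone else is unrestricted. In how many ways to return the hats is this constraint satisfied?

Inclusion-exclusion on the 2 forbidden self-matches:
Σ_{j=0}^{2} (-1)^j C(2,j)(12-j)!
= C(2,0)·12! - C(2,1)·11! + C(2,2)·10!
= 479001600 - 79833600 + 3628800
= 402796800

402796800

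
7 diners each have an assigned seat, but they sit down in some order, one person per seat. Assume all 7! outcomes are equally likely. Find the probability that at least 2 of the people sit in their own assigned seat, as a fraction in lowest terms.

1331/5040

Favorable outcomes: Σ_{i≥2} C(7,i)·!(7-i) = 21·44 + 35·9 + 35·2 + 21·1 + 7·0 + 1·1 = 1331.
Total outcomes: 7! = 5040.
Probability = 1331/5040 = 1331/5040.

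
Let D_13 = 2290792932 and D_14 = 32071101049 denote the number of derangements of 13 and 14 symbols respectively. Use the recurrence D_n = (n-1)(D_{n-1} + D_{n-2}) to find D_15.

481066515734

D_15 = (15-1)·(D_14 + D_13) = 14·(32071101049 + 2290792932) = 14·34361893981 = 481066515734.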